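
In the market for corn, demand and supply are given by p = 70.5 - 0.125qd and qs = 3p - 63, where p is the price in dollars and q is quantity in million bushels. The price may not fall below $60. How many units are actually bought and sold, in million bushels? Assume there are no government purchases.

Rearranging demand gives qd = 564 - 8p. Without the control the market clears where 564 - 8p = 3p - 63, i.e. p* = 57 and q* = 108.
Since 60 > 57, the floor is binding.
At p = 60: qd = 564 - 8·60 = 84 and qs = 3·60 - 63 = 117.
The quantity actually transacted is the short side, demand: 84.

84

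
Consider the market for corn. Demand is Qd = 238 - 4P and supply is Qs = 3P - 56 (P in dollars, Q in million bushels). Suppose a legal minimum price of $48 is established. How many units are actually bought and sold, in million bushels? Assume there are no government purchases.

46

Setting quantity demanded equal to quantity supplied, 238 - 4P = 3P - 56, gives P* = 42 and Q* = 70.
Because the floor (48) lies above the market-clearing price, it is binding.
At P = 48: Qd = 238 - 4·48 = 46 and Qs = 3·48 - 56 = 88.
The quantity actually transacted is the short side, demand: 46.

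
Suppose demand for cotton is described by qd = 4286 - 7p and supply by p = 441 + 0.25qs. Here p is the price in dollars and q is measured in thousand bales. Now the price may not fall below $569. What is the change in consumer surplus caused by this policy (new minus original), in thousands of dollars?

-7020.5

Rearranging supply gives qs = 4p - 1764. Equilibrium: 4286 - 7p = 4p - 1764, so 6050 = 11p and p* = 550, q* = 436.
Since 569 > 550, the floor is binding.
At p = 569: qd = 4286 - 7·569 = 303 and qs = 4·569 - 1764 = 512.
Consumer surplus without the control is ½ · (4286/7 - 550) · 436 = 95048/7.
With the floor, consumers buy 303 units at 569, so CS = ½ · (4286/7 - 569) · 303 = 91809/14.
Change in consumer surplus = 91809/14 - 95048/7 = -7020.5.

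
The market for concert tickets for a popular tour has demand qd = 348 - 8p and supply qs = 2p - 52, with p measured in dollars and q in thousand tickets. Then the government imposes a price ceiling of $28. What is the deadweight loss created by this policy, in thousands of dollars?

180

Setting quantity demanded equal to quantity supplied, 348 - 8p = 2p - 52, gives p* = 40 and q* = 28.
Because the ceiling (28) lies below the market-clearing price, it is binding.
At p = 28: qd = 348 - 8·28 = 124 and qs = 2·28 - 52 = 4.
Quantity traded falls to 4. At q = 4 the demand price is (348 - 4)/8 = 43 and the supply price is (52 + 4)/2 = 28.
Deadweight loss = ½ · (43 - 28) · (28 - 4) = ½ · 15 · 24 = 180.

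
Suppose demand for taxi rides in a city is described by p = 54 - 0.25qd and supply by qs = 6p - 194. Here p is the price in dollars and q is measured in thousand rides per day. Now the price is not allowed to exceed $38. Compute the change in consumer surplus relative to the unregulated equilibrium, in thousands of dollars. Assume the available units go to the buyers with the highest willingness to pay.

Rearranging demand gives qd = 216 - 4p. Without the control the market clears where 216 - 4p = 6p - 194, i.e. p* = 41 and q* = 52.
The ceiling of 38 is below the equilibrium price 41, so it binds.
At p = 38: qd = 216 - 4·38 = 64 and qs = 6·38 - 194 = 34.
Consumer surplus without the control is ½ · (54 - 41) · 52 = 338.
With the ceiling, 34 units are sold at 38 (assume they go to the highest-value buyers). The demand price at q = 34 is 45.5, so CS = ½ · [(54 - 38) + (45.5 - 38)] · 34 = 399.5.
Change in consumer surplus = 399.5 - 338 = 61.5.

61.5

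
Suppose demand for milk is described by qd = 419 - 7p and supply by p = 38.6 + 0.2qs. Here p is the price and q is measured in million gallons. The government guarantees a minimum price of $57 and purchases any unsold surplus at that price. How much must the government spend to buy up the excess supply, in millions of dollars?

4104

Rearranging supply gives qs = 5p - 193. In a free market, 419 - 7p = 5p - 193 gives the equilibrium p* = 51, q* = 62.
Since 57 > 51, the floor is binding.
At p = 57: qd = 419 - 7·57 = 20 and qs = 5·57 - 193 = 92.
Surplus = qs - qd = 72.
Government expenditure = surplus × support price = 72 × 57 = 4104.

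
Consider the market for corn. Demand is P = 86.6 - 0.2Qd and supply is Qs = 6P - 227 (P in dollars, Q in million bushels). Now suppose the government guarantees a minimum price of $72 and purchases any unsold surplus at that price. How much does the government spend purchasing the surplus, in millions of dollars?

Rearranging demand gives Qd = 433 - 5P. In a free market, 433 - 5P = 6P - 227 gives the equilibrium P* = 60, Q* = 133.
Because the floor (72) lies above the market-clearing price, it is binding.
At P = 72: Qd = 433 - 5·72 = 73 and Qs = 6·72 - 227 = 205.
Surplus = Qs - Qd = 132.
Government expenditure = surplus × support price = 132 × 72 = 9504.

9504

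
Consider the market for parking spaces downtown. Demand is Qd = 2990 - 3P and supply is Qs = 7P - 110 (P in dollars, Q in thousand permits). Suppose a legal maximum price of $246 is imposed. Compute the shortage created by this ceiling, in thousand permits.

Setting quantity demanded equal to quantity supplied, 2990 - 3P = 7P - 110, gives P* = 310 and Q* = 2060.
The ceiling of 246 is below the equilibrium price 310, so it binds.
At P = 246: Qd = 2990 - 3·246 = 2252 and Qs = 7·246 - 110 = 1612.
Shortage = Qd - Qs = 2252 - 1612 = 640.

640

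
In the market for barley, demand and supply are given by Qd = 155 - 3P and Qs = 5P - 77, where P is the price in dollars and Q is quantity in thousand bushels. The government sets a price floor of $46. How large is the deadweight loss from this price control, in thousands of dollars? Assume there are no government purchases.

693.6

Without the control the market clears where 155 - 3P = 5P - 77, i.e. P* = 29 and Q* = 68.
The floor of 46 is above the equilibrium price 29, so it binds.
At P = 46: Qd = 155 - 3·46 = 17 and Qs = 5·46 - 77 = 153.
Quantity traded falls to 17. At Q = 17 the demand price is (155 - 17)/3 = 46 and the supply price is (77 + 17)/5 = 18.8.
Deadweight loss = ½ · (46 - 18.8) · (68 - 17) = ½ · 27.2 · 51 = 693.6.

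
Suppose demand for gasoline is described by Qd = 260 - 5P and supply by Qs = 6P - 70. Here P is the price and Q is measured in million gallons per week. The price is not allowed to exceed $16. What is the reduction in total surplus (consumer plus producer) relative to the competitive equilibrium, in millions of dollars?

1293.6

Without the control the market clears where 260 - 5P = 6P - 70, i.e. P* = 30 and Q* = 110.
Because the ceiling (16) lies below the market-clearing price, it is binding.
At P = 16: Qd = 260 - 5·16 = 180 and Qs = 6·16 - 70 = 26.
Quantity traded falls to 26. At Q = 26 the demand price is (260 - 26)/5 = 46.8 and the supply price is (70 + 26)/6 = 16.
Deadweight loss = ½ · (46.8 - 16) · (110 - 26) = ½ · 30.8 · 84 = 1293.6.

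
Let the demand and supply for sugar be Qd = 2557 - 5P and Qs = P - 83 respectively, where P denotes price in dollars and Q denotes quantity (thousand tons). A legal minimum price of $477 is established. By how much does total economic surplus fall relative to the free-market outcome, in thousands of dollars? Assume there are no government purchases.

20535

Equilibrium: 2557 - 5P = P - 83, so 2640 = 6P and P* = 440, Q* = 357.
Since 477 > 440, the floor is binding.
At P = 477: Qd = 2557 - 5·477 = 172 and Qs = 477 - 83 = 394.
Quantity traded falls to 172. At Q = 172 the demand price is (2557 - 172)/5 = 477 and the supply price is 83 + 172 = 255.
Deadweight loss = ½ · (477 - 255) · (357 - 172) = ½ · 222 · 185 = 20535.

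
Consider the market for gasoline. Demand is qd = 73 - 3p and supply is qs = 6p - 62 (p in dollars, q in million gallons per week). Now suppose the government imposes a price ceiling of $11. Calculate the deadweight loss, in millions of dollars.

144

Without the control the market clears where 73 - 3p = 6p - 62, i.e. p* = 15 and q* = 28.
Because the ceiling (11) lies below the market-clearing price, it is binding.
At p = 11: qd = 73 - 3·11 = 40 and qs = 6·11 - 62 = 4.
Quantity traded falls to 4. At q = 4 the demand price is (73 - 4)/3 = 23 and the supply price is (62 + 4)/6 = 11.
Deadweight loss = ½ · (23 - 11) · (28 - 4) = ½ · 12 · 24 = 144.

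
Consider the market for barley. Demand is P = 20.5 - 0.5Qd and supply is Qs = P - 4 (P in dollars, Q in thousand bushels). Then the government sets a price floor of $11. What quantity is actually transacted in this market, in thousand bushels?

11

Rearranging demand gives Qd = 41 - 2P. Without the control the market clears where 41 - 2P = P - 4, i.e. P* = 15 and Q* = 11.
The floor of 11 is below the equilibrium price 15, so it is not binding; the market clears at P* = 15, Q* = 11.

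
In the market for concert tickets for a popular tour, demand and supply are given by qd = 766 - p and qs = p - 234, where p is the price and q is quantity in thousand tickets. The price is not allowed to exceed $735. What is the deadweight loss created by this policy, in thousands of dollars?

Setting quantity demanded equal to quantity supplied, 766 - p = p - 234, gives p* = 500 and q* = 266.
The ceiling of 735 is above the equilibrium price 500, so it is not binding; the market clears at p* = 500, q* = 266.
Since the control does not bind, no trades are prevented and deadweight loss is zero.

0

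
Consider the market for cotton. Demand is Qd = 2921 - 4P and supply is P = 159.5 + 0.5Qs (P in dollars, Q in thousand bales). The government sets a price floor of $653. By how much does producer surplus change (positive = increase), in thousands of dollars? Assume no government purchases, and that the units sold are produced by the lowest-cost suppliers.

Rearranging supply gives Qs = 2P - 319. In a free market, 2921 - 4P = 2P - 319 gives the equilibrium P* = 540, Q* = 761.
Because the floor (653) lies above the market-clearing price, it is binding.
At P = 653: Qd = 2921 - 4·653 = 309 and Qs = 2·653 - 319 = 987.
Producer surplus without the control is ½ · (540 - 159.5) · 761 = 144780.25.
With the floor, 309 units are sold at 653. The supply price at Q = 309 is 314, so PS = ½ · [(653 - 159.5) + (653 - 314)] · 309 = 128621.25.
Change in producer surplus = 128621.25 - 144780.25 = -16159.

-16159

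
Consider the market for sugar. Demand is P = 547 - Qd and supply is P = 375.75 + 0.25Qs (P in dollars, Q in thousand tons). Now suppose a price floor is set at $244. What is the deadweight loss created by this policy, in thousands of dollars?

Rearranging demand gives Qd = 547 - P; rearranging supply gives Qs = 4P - 1503. In a free market, 547 - P = 4P - 1503 gives the equilibrium P* = 410, Q* = 137.
The floor of 244 is below the equilibrium price 410, so it is not binding; the market clears at P* = 410, Q* = 137.
Since the control does not bind, no trades are prevented and deadweight loss is zero.

0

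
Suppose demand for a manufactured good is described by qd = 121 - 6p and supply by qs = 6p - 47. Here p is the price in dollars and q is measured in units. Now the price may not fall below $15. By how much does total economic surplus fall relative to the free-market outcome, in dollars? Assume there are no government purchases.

In a free market, 121 - 6p = 6p - 47 gives the equilibrium p* = 14, q* = 37.
Because the floor (15) lies above the market-clearing price, it is binding.
At p = 15: qd = 121 - 6·15 = 31 and qs = 6·15 - 47 = 43.
Quantity traded falls to 31. At q = 31 the demand price is (121 - 31)/6 = 15 and the supply price is (47 + 31)/6 = 13.
Deadweight loss = ½ · (15 - 13) · (37 - 31) = ½ · 2 · 6 = 6.

6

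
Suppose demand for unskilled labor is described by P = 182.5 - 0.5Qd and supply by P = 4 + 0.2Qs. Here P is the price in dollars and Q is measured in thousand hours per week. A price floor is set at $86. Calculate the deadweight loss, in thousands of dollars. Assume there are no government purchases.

Rearranging demand gives Qd = 365 - 2P; rearranging supply gives Qs = 5P - 20. In a free market, 365 - 2P = 5P - 20 gives the equilibrium P* = 55, Q* = 255.
Since 86 > 55, the floor is binding.
At P = 86: Qd = 365 - 2·86 = 193 and Qs = 5·86 - 20 = 410.
Quantity traded falls to 193. At Q = 193 the demand price is (365 - 193)/2 = 86 and the supply price is (20 + 193)/5 = 42.6.
Deadweight loss = ½ · (86 - 42.6) · (255 - 193) = ½ · 43.4 · 62 = 1345.4.

1345.4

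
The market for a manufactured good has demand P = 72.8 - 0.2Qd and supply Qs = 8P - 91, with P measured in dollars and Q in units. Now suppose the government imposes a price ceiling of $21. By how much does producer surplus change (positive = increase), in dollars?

Rearranging demand gives Qd = 364 - 5P. Setting quantity demanded equal to quantity supplied, 364 - 5P = 8P - 91, gives P* = 35 and Q* = 189.
Since 21 < 35, the ceiling is binding.
At P = 21: Qd = 364 - 5·21 = 259 and Qs = 8·21 - 91 = 77.
Producer surplus without the control is ½ · (35 - 11.375) · 189 = 2232.5625.
With the ceiling, producers sell 77 units at 21, so PS = ½ · (21 - 11.375) · 77 = 370.5625.
Change in producer surplus = 370.5625 - 2232.5625 = -1862.

-1862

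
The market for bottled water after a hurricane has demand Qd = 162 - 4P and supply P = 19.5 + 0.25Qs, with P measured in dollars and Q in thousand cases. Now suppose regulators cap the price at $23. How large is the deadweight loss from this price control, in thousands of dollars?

196

Rearranging supply gives Qs = 4P - 78. Equilibrium: 162 - 4P = 4P - 78, so 240 = 8P and P* = 30, Q* = 42.
Since 23 < 30, the ceiling is binding.
At P = 23: Qd = 162 - 4·23 = 70 and Qs = 4·23 - 78 = 14.
Quantity traded falls to 14. At Q = 14 the demand price is (162 - 14)/4 = 37 and the supply price is (78 + 14)/4 = 23.
Deadweight loss = ½ · (37 - 23) · (42 - 14) = ½ · 14 · 28 = 196.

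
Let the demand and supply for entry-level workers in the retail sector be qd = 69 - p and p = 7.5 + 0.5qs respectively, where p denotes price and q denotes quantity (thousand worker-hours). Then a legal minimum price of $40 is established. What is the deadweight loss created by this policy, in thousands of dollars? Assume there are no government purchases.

Rearranging supply gives qs = 2p - 15. Without the control the market clears where 69 - p = 2p - 15, i.e. p* = 28 and q* = 41.
Since 40 > 28, the floor is binding.
At p = 40: qd = 69 - 40 = 29 and qs = 2·40 - 15 = 65.
Quantity traded falls to 29. At q = 29 the demand price is 69 - 29 = 40 and the supply price is (15 + 29)/2 = 22.
Deadweight loss = ½ · (40 - 22) · (41 - 29) = ½ · 18 · 12 = 108.

108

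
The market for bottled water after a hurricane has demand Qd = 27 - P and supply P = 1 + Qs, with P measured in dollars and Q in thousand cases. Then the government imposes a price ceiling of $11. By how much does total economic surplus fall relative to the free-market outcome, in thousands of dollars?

9

Rearranging supply gives Qs = P - 1. In a free market, 27 - P = P - 1 gives the equilibrium P* = 14, Q* = 13.
Because the ceiling (11) lies below the market-clearing price, it is binding.
At P = 11: Qd = 27 - 11 = 16 and Qs = 11 - 1 = 10.
Quantity traded falls to 10. At Q = 10 the demand price is 27 - 10 = 17 and the supply price is 1 + 10 = 11.
Deadweight loss = ½ · (17 - 11) · (13 - 10) = ½ · 6 · 3 = 9.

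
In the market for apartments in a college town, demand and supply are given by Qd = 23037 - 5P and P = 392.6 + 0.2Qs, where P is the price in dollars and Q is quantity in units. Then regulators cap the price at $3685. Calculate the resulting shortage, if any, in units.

0

Rearranging supply gives Qs = 5P - 1963. Setting quantity demanded equal to quantity supplied, 23037 - 5P = 5P - 1963, gives P* = 2500 and Q* = 10537.
Since 3685 is above P* = 2500, the ceiling does not bind and the free-market outcome prevails.
Since the control does not bind, there is no shortage.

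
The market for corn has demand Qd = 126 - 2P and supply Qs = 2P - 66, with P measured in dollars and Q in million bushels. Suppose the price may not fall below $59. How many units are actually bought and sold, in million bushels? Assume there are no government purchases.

Equilibrium: 126 - 2P = 2P - 66, so 192 = 4P and P* = 48, Q* = 30.
Because the floor (59) lies above the market-clearing price, it is binding.
At P = 59: Qd = 126 - 2·59 = 8 and Qs = 2·59 - 66 = 52.
The quantity actually transacted is the short side, demand: 8.

8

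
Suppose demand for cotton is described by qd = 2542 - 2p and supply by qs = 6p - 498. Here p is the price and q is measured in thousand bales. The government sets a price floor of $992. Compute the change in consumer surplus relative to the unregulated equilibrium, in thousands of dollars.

-716040

In a free market, 2542 - 2p = 6p - 498 gives the equilibrium p* = 380, q* = 1782.
The floor of 992 is above the equilibrium price 380, so it binds.
At p = 992: qd = 2542 - 2·992 = 558 and qs = 6·992 - 498 = 5454.
Consumer surplus without the control is ½ · (1271 - 380) · 1782 = 793881.
With the floor, consumers buy 558 units at 992, so CS = ½ · (1271 - 992) · 558 = 77841.
Change in consumer surplus = 77841 - 793881 = -716040.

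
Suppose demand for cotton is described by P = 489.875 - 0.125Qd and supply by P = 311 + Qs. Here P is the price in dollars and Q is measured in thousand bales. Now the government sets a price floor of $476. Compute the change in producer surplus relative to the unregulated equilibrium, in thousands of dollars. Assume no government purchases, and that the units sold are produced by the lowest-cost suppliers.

Rearranging demand gives Qd = 3919 - 8P; rearranging supply gives Qs = P - 311. Setting quantity demanded equal to quantity supplied, 3919 - 8P = P - 311, gives P* = 470 and Q* = 159.
Because the floor (476) lies above the market-clearing price, it is binding.
At P = 476: Qd = 3919 - 8·476 = 111 and Qs = 476 - 311 = 165.
Producer surplus without the control is ½ · (470 - 311) · 159 = 12640.5.
With the floor, 111 units are sold at 476. The supply price at Q = 111 is 422, so PS = ½ · [(476 - 311) + (476 - 422)] · 111 = 12154.5.
Change in producer surplus = 12154.5 - 12640.5 = -486.

-486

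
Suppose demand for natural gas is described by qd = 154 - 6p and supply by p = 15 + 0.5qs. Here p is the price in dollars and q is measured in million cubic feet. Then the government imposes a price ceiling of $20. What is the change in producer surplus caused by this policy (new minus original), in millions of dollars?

Rearranging supply gives qs = 2p - 30. Setting quantity demanded equal to quantity supplied, 154 - 6p = 2p - 30, gives p* = 23 and q* = 16.
The ceiling of 20 is below the equilibrium price 23, so it binds.
At p = 20: qd = 154 - 6·20 = 34 and qs = 2·20 - 30 = 10.
Producer surplus without the control is ½ · (23 - 15) · 16 = 64.
With the ceiling, producers sell 10 units at 20, so PS = ½ · (20 - 15) · 10 = 25.
Change in producer surplus = 25 - 64 = -39.

-39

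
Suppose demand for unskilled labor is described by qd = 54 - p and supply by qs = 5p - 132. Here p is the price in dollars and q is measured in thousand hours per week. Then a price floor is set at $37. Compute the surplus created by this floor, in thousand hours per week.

36

Setting quantity demanded equal to quantity supplied, 54 - p = 5p - 132, gives p* = 31 and q* = 23.
Since 37 > 31, the floor is binding.
At p = 37: qd = 54 - 37 = 17 and qs = 5·37 - 132 = 53.
Surplus = qs - qd = 53 - 17 = 36.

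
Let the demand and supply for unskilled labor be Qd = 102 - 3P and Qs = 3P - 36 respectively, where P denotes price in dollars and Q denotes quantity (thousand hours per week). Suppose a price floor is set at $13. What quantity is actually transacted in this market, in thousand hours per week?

In a free market, 102 - 3P = 3P - 36 gives the equilibrium P* = 23, Q* = 33.
The floor of 13 is below the equilibrium price 23, so it is not binding; the market clears at P* = 23, Q* = 33.

33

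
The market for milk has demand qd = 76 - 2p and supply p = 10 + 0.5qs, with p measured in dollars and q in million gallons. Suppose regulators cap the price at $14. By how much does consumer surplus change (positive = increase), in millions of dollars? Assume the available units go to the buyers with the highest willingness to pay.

Rearranging supply gives qs = 2p - 20. Equilibrium: 76 - 2p = 2p - 20, so 96 = 4p and p* = 24, q* = 28.
The ceiling of 14 is below the equilibrium price 24, so it binds.
At p = 14: qd = 76 - 2·14 = 48 and qs = 2·14 - 20 = 8.
Consumer surplus without the control is ½ · (38 - 24) · 28 = 196.
With the ceiling, 8 units are sold at 14 (assume they go to the highest-value buyers). The demand price at q = 8 is 34, so CS = ½ · [(38 - 14) + (34 - 14)] · 8 = 176.
Change in consumer surplus = 176 - 196 = -20.

-20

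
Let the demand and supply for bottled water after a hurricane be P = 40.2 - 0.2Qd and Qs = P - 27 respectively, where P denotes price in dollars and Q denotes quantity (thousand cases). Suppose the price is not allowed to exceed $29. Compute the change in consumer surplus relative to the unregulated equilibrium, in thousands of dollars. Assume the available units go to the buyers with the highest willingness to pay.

9.9

Rearranging demand gives Qd = 201 - 5P. Equilibrium: 201 - 5P = P - 27, so 228 = 6P and P* = 38, Q* = 11.
Because the ceiling (29) lies below the market-clearing price, it is binding.
At P = 29: Qd = 201 - 5·29 = 56 and Qs = 29 - 27 = 2.
Consumer surplus without the control is ½ · (40.2 - 38) · 11 = 12.1.
With the ceiling, 2 units are sold at 29 (assume they go to the highest-value buyers). The demand price at Q = 2 is 39.8, so CS = ½ · [(40.2 - 29) + (39.8 - 29)] · 2 = 22.
Change in consumer surplus = 22 - 12.1 = 9.9.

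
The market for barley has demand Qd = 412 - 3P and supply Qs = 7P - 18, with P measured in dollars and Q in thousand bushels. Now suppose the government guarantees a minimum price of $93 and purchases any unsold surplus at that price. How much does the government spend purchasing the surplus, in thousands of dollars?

In a free market, 412 - 3P = 7P - 18 gives the equilibrium P* = 43, Q* = 283.
Because the floor (93) lies above the market-clearing price, it is binding.
At P = 93: Qd = 412 - 3·93 = 133 and Qs = 7·93 - 18 = 633.
Surplus = Qs - Qd = 500.
Government expenditure = surplus × support price = 500 × 93 = 46500.

46500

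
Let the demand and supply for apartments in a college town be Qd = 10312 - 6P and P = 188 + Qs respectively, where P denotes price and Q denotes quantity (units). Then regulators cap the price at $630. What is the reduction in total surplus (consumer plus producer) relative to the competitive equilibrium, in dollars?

Rearranging supply gives Qs = P - 188. Without the control the market clears where 10312 - 6P = P - 188, i.e. P* = 1500 and Q* = 1312.
The ceiling of 630 is below the equilibrium price 1500, so it binds.
At P = 630: Qd = 10312 - 6·630 = 6532 and Qs = 630 - 188 = 442.
Quantity traded falls to 442. At Q = 442 the demand price is (10312 - 442)/6 = 1645 and the supply price is 188 + 442 = 630.
Deadweight loss = ½ · (1645 - 630) · (1312 - 442) = ½ · 1015 · 870 = 441525.

441525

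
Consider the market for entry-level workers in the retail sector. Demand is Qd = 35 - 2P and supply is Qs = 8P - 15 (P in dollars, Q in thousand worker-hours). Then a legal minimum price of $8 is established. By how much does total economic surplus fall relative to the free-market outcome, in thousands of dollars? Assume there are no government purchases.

Setting quantity demanded equal to quantity supplied, 35 - 2P = 8P - 15, gives P* = 5 and Q* = 25.
The floor of 8 is above the equilibrium price 5, so it binds.
At P = 8: Qd = 35 - 2·8 = 19 and Qs = 8·8 - 15 = 49.
Quantity traded falls to 19. At Q = 19 the demand price is (35 - 19)/2 = 8 and the supply price is (15 + 19)/8 = 4.25.
Deadweight loss = ½ · (8 - 4.25) · (25 - 19) = ½ · 3.75 · 6 = 11.25.

11.25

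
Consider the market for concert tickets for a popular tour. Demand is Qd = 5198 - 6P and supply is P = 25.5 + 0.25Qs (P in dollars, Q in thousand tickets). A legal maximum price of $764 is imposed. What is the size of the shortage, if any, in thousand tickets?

Rearranging supply gives Qs = 4P - 102. Setting quantity demanded equal to quantity supplied, 5198 - 6P = 4P - 102, gives P* = 530 and Q* = 2018.
The ceiling of 764 is above the equilibrium price 530, so it is not binding; the market clears at P* = 530, Q* = 2018.
Since the control does not bind, there is no shortage.

0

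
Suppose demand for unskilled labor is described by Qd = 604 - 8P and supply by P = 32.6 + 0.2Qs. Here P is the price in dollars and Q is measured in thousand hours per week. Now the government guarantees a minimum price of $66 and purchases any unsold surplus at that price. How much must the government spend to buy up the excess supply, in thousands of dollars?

Rearranging supply gives Qs = 5P - 163. Equilibrium: 604 - 8P = 5P - 163, so 767 = 13P and P* = 59, Q* = 132.
Because the floor (66) lies above the market-clearing price, it is binding.
At P = 66: Qd = 604 - 8·66 = 76 and Qs = 5·66 - 163 = 167.
Surplus = Qs - Qd = 91.
Government expenditure = surplus × support price = 91 × 66 = 6006.

6006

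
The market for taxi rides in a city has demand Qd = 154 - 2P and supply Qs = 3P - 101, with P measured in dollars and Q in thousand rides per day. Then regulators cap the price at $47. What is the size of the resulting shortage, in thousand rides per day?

20

In a free market, 154 - 2P = 3P - 101 gives the equilibrium P* = 51, Q* = 52.
The ceiling of 47 is below the equilibrium price 51, so it binds.
At P = 47: Qd = 154 - 2·47 = 60 and Qs = 3·47 - 101 = 40.
Shortage = Qd - Qs = 60 - 40 = 20.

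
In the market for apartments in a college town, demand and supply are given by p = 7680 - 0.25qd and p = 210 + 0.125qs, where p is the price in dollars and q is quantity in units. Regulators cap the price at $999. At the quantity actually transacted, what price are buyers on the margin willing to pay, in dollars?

Rearranging demand gives qd = 30720 - 4p; rearranging supply gives qs = 8p - 1680. Equilibrium: 30720 - 4p = 8p - 1680, so 32400 = 12p and p* = 2700, q* = 19920.
The ceiling of 999 is below the equilibrium price 2700, so it binds.
At p = 999: qd = 30720 - 4·999 = 26724 and qs = 8·999 - 1680 = 6312.
Only 6312 units reach the market. On the demand curve, the marginal buyer's willingness to pay at q = 6312 is (30720 - 6312)/4 = 6102.

6102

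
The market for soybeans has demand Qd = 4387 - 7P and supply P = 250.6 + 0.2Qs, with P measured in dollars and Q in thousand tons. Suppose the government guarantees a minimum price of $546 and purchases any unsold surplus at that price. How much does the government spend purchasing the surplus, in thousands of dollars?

Rearranging supply gives Qs = 5P - 1253. Setting quantity demanded equal to quantity supplied, 4387 - 7P = 5P - 1253, gives P* = 470 and Q* = 1097.
Since 546 > 470, the floor is binding.
At P = 546: Qd = 4387 - 7·546 = 565 and Qs = 5·546 - 1253 = 1477.
Surplus = Qs - Qd = 912.
Government expenditure = surplus × support price = 912 × 546 = 497952.

497952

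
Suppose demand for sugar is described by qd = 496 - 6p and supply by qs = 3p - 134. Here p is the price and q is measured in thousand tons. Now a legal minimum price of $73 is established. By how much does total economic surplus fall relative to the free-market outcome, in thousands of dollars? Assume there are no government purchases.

81

Without the control the market clears where 496 - 6p = 3p - 134, i.e. p* = 70 and q* = 76.
Since 73 > 70, the floor is binding.
At p = 73: qd = 496 - 6·73 = 58 and qs = 3·73 - 134 = 85.
Quantity traded falls to 58. At q = 58 the demand price is (496 - 58)/6 = 73 and the supply price is (134 + 58)/3 = 64.
Deadweight loss = ½ · (73 - 64) · (76 - 58) = ½ · 9 · 18 = 81.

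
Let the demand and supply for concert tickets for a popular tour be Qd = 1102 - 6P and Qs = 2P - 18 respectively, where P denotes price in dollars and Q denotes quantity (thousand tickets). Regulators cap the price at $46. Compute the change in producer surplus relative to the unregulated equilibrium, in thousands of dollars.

In a free market, 1102 - 6P = 2P - 18 gives the equilibrium P* = 140, Q* = 262.
Since 46 < 140, the ceiling is binding.
At P = 46: Qd = 1102 - 6·46 = 826 and Qs = 2·46 - 18 = 74.
Producer surplus without the control is ½ · (140 - 9) · 262 = 17161.
With the ceiling, producers sell 74 units at 46, so PS = ½ · (46 - 9) · 74 = 1369.
Change in producer surplus = 1369 - 17161 = -15792.

-15792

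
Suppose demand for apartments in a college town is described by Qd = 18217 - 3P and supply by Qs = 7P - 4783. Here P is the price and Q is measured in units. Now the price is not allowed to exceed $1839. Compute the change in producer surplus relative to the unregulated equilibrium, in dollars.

Without the control the market clears where 18217 - 3P = 7P - 4783, i.e. P* = 2300 and Q* = 11317.
The ceiling of 1839 is below the equilibrium price 2300, so it binds.
At P = 1839: Qd = 18217 - 3·1839 = 12700 and Qs = 7·1839 - 4783 = 8090.
Producer surplus without the control is ½ · (2300 - 4783/7) · 11317 = 128074489/14.
With the ceiling, producers sell 8090 units at 1839, so PS = ½ · (1839 - 4783/7) · 8090 = 32724050/7.
Change in producer surplus = 32724050/7 - 128074489/14 = -4473313.5.

-4473313.5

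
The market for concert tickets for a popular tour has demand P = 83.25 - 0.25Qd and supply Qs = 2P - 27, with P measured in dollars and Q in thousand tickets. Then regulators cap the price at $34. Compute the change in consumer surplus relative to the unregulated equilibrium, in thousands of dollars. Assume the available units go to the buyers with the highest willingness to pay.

728

Rearranging demand gives Qd = 333 - 4P. In a free market, 333 - 4P = 2P - 27 gives the equilibrium P* = 60, Q* = 93.
Since 34 < 60, the ceiling is binding.
At P = 34: Qd = 333 - 4·34 = 197 and Qs = 2·34 - 27 = 41.
Consumer surplus without the control is ½ · (83.25 - 60) · 93 = 1081.125.
With the ceiling, 41 units are sold at 34 (assume they go to the highest-value buyers). The demand price at Q = 41 is 73, so CS = ½ · [(83.25 - 34) + (73 - 34)] · 41 = 1809.125.
Change in consumer surplus = 1809.125 - 1081.125 = 728.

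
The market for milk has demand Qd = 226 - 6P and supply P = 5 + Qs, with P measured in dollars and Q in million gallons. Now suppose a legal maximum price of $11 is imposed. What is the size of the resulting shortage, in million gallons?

154

Rearranging supply gives Qs = P - 5. Setting quantity demanded equal to quantity supplied, 226 - 6P = P - 5, gives P* = 33 and Q* = 28.
The ceiling of 11 is below the equilibrium price 33, so it binds.
At P = 11: Qd = 226 - 6·11 = 160 and Qs = 11 - 5 = 6.
Shortage = Qd - Qs = 160 - 6 = 154.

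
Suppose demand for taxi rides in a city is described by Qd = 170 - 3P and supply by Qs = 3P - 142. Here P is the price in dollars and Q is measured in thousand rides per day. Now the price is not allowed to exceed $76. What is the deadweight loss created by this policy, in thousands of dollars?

0

Without the control the market clears where 170 - 3P = 3P - 142, i.e. P* = 52 and Q* = 14.
The ceiling of 76 is above the equilibrium price 52, so it is not binding; the market clears at P* = 52, Q* = 14.
Since the control does not bind, no trades are prevented and deadweight loss is zero.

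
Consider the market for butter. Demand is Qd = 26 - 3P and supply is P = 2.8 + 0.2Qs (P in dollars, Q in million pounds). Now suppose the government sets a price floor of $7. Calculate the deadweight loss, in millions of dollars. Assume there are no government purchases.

Rearranging supply gives Qs = 5P - 14. Without the control the market clears where 26 - 3P = 5P - 14, i.e. P* = 5 and Q* = 11.
Because the floor (7) lies above the market-clearing price, it is binding.
At P = 7: Qd = 26 - 3·7 = 5 and Qs = 5·7 - 14 = 21.
Quantity traded falls to 5. At Q = 5 the demand price is (26 - 5)/3 = 7 and the supply price is (14 + 5)/5 = 3.8.
Deadweight loss = ½ · (7 - 3.8) · (11 - 5) = ½ · 3.2 · 6 = 9.6.

9.6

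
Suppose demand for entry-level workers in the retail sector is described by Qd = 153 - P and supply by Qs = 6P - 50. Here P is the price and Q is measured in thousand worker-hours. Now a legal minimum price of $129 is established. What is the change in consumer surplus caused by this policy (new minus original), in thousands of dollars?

-7400

In a free market, 153 - P = 6P - 50 gives the equilibrium P* = 29, Q* = 124.
The floor of 129 is above the equilibrium price 29, so it binds.
At P = 129: Qd = 153 - 129 = 24 and Qs = 6·129 - 50 = 724.
Consumer surplus without the control is ½ · (153 - 29) · 124 = 7688.
With the floor, consumers buy 24 units at 129, so CS = ½ · (153 - 129) · 24 = 288.
Change in consumer surplus = 288 - 7688 = -7400.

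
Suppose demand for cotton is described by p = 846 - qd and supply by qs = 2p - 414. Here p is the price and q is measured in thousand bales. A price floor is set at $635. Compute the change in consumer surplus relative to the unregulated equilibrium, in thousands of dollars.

Rearranging demand gives qd = 846 - p. Equilibrium: 846 - p = 2p - 414, so 1260 = 3p and p* = 420, q* = 426.
Since 635 > 420, the floor is binding.
At p = 635: qd = 846 - 635 = 211 and qs = 2·635 - 414 = 856.
Consumer surplus without the control is ½ · (846 - 420) · 426 = 90738.
With the floor, consumers buy 211 units at 635, so CS = ½ · (846 - 635) · 211 = 22260.5.
Change in consumer surplus = 22260.5 - 90738 = -68477.5.

-68477.5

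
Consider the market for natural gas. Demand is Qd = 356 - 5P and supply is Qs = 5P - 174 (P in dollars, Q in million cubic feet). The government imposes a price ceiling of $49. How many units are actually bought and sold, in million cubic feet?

71

Equilibrium: 356 - 5P = 5P - 174, so 530 = 10P and P* = 53, Q* = 91.
The ceiling of 49 is below the equilibrium price 53, so it binds.
At P = 49: Qd = 356 - 5·49 = 111 and Qs = 5·49 - 174 = 71.
The quantity actually transacted is the short side, supply: 71.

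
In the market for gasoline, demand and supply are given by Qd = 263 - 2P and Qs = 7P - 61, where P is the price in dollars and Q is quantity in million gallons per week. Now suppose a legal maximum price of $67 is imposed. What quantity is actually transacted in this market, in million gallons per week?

191

Setting quantity demanded equal to quantity supplied, 263 - 2P = 7P - 61, gives P* = 36 and Q* = 191.
The ceiling of 67 is above the equilibrium price 36, so it is not binding; the market clears at P* = 36, Q* = 191.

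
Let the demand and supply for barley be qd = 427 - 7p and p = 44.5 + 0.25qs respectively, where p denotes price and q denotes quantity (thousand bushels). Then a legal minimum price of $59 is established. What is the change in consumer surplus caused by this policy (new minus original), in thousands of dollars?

-112

Rearranging supply gives qs = 4p - 178. Equilibrium: 427 - 7p = 4p - 178, so 605 = 11p and p* = 55, q* = 42.
Because the floor (59) lies above the market-clearing price, it is binding.
At p = 59: qd = 427 - 7·59 = 14 and qs = 4·59 - 178 = 58.
Consumer surplus without the control is ½ · (61 - 55) · 42 = 126.
With the floor, consumers buy 14 units at 59, so CS = ½ · (61 - 59) · 14 = 14.
Change in consumer surplus = 14 - 126 = -112.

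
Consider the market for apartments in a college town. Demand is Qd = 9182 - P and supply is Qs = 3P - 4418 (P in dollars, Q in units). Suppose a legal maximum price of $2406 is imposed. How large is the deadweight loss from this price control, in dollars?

5928216

Setting quantity demanded equal to quantity supplied, 9182 - P = 3P - 4418, gives P* = 3400 and Q* = 5782.
Because the ceiling (2406) lies below the market-clearing price, it is binding.
At P = 2406: Qd = 9182 - 2406 = 6776 and Qs = 3·2406 - 4418 = 2800.
Quantity traded falls to 2800. At Q = 2800 the demand price is 9182 - 2800 = 6382 and the supply price is (4418 + 2800)/3 = 2406.
Deadweight loss = ½ · (6382 - 2406) · (5782 - 2800) = ½ · 3976 · 2982 = 5928216.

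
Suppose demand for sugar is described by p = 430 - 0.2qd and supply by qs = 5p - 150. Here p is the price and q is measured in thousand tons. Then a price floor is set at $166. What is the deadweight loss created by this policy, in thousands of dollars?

0

Rearranging demand gives qd = 2150 - 5p. Setting quantity demanded equal to quantity supplied, 2150 - 5p = 5p - 150, gives p* = 230 and q* = 1000.
The floor of 166 is below the equilibrium price 230, so it is not binding; the market clears at p* = 230, q* = 1000.
Since the control does not bind, no trades are prevented and deadweight loss is zero.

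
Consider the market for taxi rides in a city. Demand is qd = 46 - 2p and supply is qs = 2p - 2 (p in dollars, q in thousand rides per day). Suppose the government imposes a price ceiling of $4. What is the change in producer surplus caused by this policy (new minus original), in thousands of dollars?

Setting quantity demanded equal to quantity supplied, 46 - 2p = 2p - 2, gives p* = 12 and q* = 22.
Because the ceiling (4) lies below the market-clearing price, it is binding.
At p = 4: qd = 46 - 2·4 = 38 and qs = 2·4 - 2 = 6.
Producer surplus without the control is ½ · (12 - 1) · 22 = 121.
With the ceiling, producers sell 6 units at 4, so PS = ½ · (4 - 1) · 6 = 9.
Change in producer surplus = 9 - 121 = -112.

-112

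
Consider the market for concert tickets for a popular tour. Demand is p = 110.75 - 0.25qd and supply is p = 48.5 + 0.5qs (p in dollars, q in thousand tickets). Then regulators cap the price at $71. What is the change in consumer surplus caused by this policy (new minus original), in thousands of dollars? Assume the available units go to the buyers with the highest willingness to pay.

674.5

Rearranging demand gives qd = 443 - 4p; rearranging supply gives qs = 2p - 97. In a free market, 443 - 4p = 2p - 97 gives the equilibrium p* = 90, q* = 83.
Because the ceiling (71) lies below the market-clearing price, it is binding.
At p = 71: qd = 443 - 4·71 = 159 and qs = 2·71 - 97 = 45.
Consumer surplus without the control is ½ · (110.75 - 90) · 83 = 861.125.
With the ceiling, 45 units are sold at 71 (assume they go to the highest-value buyers). The demand price at q = 45 is 99.5, so CS = ½ · [(110.75 - 71) + (99.5 - 71)] · 45 = 1535.625.
Change in consumer surplus = 1535.625 - 861.125 = 674.5.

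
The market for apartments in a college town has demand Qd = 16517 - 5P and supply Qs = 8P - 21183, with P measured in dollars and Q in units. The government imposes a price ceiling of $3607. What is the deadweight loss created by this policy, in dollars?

0

Without the control the market clears where 16517 - 5P = 8P - 21183, i.e. P* = 2900 and Q* = 2017.
The ceiling of 3607 is above the equilibrium price 2900, so it is not binding; the market clears at P* = 2900, Q* = 2017.
Since the control does not bind, no trades are prevented and deadweight loss is zero.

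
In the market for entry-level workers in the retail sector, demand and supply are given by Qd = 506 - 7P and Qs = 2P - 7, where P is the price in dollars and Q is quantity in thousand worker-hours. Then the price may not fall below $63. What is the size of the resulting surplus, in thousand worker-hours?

54

Setting quantity demanded equal to quantity supplied, 506 - 7P = 2P - 7, gives P* = 57 and Q* = 107.
Because the floor (63) lies above the market-clearing price, it is binding.
At P = 63: Qd = 506 - 7·63 = 65 and Qs = 2·63 - 7 = 119.
Surplus = Qs - Qd = 119 - 65 = 54.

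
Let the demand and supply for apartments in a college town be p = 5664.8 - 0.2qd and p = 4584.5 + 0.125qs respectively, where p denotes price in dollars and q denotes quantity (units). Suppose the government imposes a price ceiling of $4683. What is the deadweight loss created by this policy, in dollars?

1045085.6

Rearranging demand gives qd = 28324 - 5p; rearranging supply gives qs = 8p - 36676. Setting quantity demanded equal to quantity supplied, 28324 - 5p = 8p - 36676, gives p* = 5000 and q* = 3324.
Since 4683 < 5000, the ceiling is binding.
At p = 4683: qd = 28324 - 5·4683 = 4909 and qs = 8·4683 - 36676 = 788.
Quantity traded falls to 788. At q = 788 the demand price is (28324 - 788)/5 = 5507.2 and the supply price is (36676 + 788)/8 = 4683.
Deadweight loss = ½ · (5507.2 - 4683) · (3324 - 788) = ½ · 824.2 · 2536 = 1045085.6.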